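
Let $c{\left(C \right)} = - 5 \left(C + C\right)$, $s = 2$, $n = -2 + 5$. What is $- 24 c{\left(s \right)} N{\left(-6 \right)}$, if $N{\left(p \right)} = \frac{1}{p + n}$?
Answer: $-160$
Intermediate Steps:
$n = 3$
$N{\left(p \right)} = \frac{1}{3 + p}$ ($N{\left(p \right)} = \frac{1}{p + 3} = \frac{1}{3 + p}$)
$c{\left(C \right)} = - 10 C$ ($c{\left(C \right)} = - 5 \cdot 2 C = - 10 C$)
$- 24 c{\left(s \right)} N{\left(-6 \right)} = \frac{\left(-24\right) \left(\left(-10\right) 2\right)}{3 - 6} = \frac{\left(-24\right) \left(-20\right)}{-3} = 480 \left(- \frac{1}{3}\right) = -160$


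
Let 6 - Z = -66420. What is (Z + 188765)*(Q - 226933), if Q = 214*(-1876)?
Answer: -160361258827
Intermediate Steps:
Z = 66426 (Z = 6 - 1*(-66420) = 6 + 66420 = 66426)
Q = -401464
(Z + 188765)*(Q - 226933) = (66426 + 188765)*(-401464 - 226933) = 255191*(-628397) = -160361258827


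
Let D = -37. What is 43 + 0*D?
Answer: 43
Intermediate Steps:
43 + 0*D = 43 + 0*(-37) = 43 + 0 = 43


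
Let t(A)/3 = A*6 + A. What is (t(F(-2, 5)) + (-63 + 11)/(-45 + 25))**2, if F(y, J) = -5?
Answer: 262144/25 ≈ 10486.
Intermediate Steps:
t(A) = 21*A (t(A) = 3*(A*6 + A) = 3*(6*A + A) = 3*(7*A) = 21*A)
(t(F(-2, 5)) + (-63 + 11)/(-45 + 25))**2 = (21*(-5) + (-63 + 11)/(-45 + 25))**2 = (-105 - 52/(-20))**2 = (-105 - 52*(-1/20))**2 = (-105 + 13/5)**2 = (-512/5)**2 = 262144/25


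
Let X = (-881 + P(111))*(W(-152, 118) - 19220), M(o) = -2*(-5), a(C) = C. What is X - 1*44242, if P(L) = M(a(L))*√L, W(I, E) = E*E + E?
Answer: 4517576 - 51780*√111 ≈ 3.9720e+6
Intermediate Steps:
M(o) = 10
W(I, E) = E + E² (W(I, E) = E² + E = E + E²)
P(L) = 10*√L
X = 4561818 - 51780*√111 (X = (-881 + 10*√111)*(118*(1 + 118) - 19220) = (-881 + 10*√111)*(118*119 - 19220) = (-881 + 10*√111)*(14042 - 19220) = (-881 + 10*√111)*(-5178) = 4561818 - 51780*√111 ≈ 4.0163e+6)
X - 1*44242 = (4561818 - 51780*√111) - 1*44242 = (4561818 - 51780*√111) - 44242 = 4517576 - 51780*√111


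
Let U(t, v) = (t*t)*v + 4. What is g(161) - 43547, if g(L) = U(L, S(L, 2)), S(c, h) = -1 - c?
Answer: -4242745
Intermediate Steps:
U(t, v) = 4 + v*t² (U(t, v) = t²*v + 4 = v*t² + 4 = 4 + v*t²)
g(L) = 4 + L²*(-1 - L) (g(L) = 4 + (-1 - L)*L² = 4 + L²*(-1 - L))
g(161) - 43547 = (4 - 1*161² - 1*161³) - 43547 = (4 - 1*25921 - 1*4173281) - 43547 = (4 - 25921 - 4173281) - 43547 = -4199198 - 43547 = -4242745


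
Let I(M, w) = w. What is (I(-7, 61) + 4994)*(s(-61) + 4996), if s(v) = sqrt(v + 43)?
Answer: 25254780 + 15165*I*sqrt(2) ≈ 2.5255e+7 + 21447.0*I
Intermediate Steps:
s(v) = sqrt(43 + v)
(I(-7, 61) + 4994)*(s(-61) + 4996) = (61 + 4994)*(sqrt(43 - 61) + 4996) = 5055*(sqrt(-18) + 4996) = 5055*(3*I*sqrt(2) + 4996) = 5055*(4996 + 3*I*sqrt(2)) = 25254780 + 15165*I*sqrt(2)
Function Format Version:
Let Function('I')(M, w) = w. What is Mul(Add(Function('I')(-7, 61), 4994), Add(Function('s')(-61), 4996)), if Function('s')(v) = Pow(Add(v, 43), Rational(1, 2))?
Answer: Add(25254780, Mul(15165, I, Pow(2, Rational(1, 2)))) ≈ Add(2.5255e+7, Mul(21447., I))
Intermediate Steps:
Function('s')(v) = Pow(Add(43, v), Rational(1, 2))
Mul(Add(Function('I')(-7, 61), 4994), Add(Function('s')(-61), 4996)) = Mul(Add(61, 4994), Add(Pow(Add(43, -61), Rational(1, 2)), 4996)) = Mul(5055, Add(Pow(-18, Rational(1, 2)), 4996)) = Mul(5055, Add(Mul(3, I, Pow(2, Rational(1, 2))), 4996)) = Mul(5055, Add(4996, Mul(3, I, Pow(2, Rational(1, 2))))) = Add(25254780, Mul(15165, I, Pow(2, Rational(1, 2))))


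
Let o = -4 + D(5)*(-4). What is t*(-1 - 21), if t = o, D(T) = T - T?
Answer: 88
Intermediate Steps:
D(T) = 0
o = -4 (o = -4 + 0*(-4) = -4 + 0 = -4)
t = -4
t*(-1 - 21) = -4*(-1 - 21) = -4*(-22) = 88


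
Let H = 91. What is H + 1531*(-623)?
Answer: -953722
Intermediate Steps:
H + 1531*(-623) = 91 + 1531*(-623) = 91 - 953813 = -953722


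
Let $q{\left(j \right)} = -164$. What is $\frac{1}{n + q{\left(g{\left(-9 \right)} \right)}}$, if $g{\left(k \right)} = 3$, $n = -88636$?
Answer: $- \frac{1}{88800} \approx -1.1261 \cdot 10^{-5}$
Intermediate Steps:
$\frac{1}{n + q{\left(g{\left(-9 \right)} \right)}} = \frac{1}{-88636 - 164} = \frac{1}{-88800} = - \frac{1}{88800}$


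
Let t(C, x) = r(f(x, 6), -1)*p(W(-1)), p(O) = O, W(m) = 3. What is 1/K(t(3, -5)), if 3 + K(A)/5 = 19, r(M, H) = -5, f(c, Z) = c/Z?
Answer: 1/80 ≈ 0.012500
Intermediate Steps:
t(C, x) = -15 (t(C, x) = -5*3 = -15)
K(A) = 80 (K(A) = -15 + 5*19 = -15 + 95 = 80)
1/K(t(3, -5)) = 1/80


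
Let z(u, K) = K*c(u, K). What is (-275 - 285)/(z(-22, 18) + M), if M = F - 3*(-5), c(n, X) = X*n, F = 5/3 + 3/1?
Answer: 336/4265 ≈ 0.078781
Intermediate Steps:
F = 14/3 (F = 5*(⅓) + 3*1 = 5/3 + 3 = 14/3 ≈ 4.6667)
z(u, K) = u*K² (z(u, K) = K*(K*u) = u*K²)
M = 59/3 (M = 14/3 - 3*(-5) = 14/3 + 15 = 59/3 ≈ 19.667)
(-275 - 285)/(z(-22, 18) + M) = (-275 - 285)/(-22*18² + 59/3) = -560/(-22*324 + 59/3) = -560/(-7128 + 59/3) = -560/(-21325/3) = -560*(-3/21325) = 336/4265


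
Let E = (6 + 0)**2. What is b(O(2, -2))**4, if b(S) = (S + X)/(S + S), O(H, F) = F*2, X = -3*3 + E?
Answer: 279841/4096 ≈ 68.321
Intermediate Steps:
E = 36 (E = 6**2 = 36)
X = 27 (X = -3*3 + 36 = -9 + 36 = 27)
O(H, F) = 2*F
b(S) = (27 + S)/(2*S) (b(S) = (S + 27)/(S + S) = (27 + S)/((2*S)) = (27 + S)*(1/(2*S)) = (27 + S)/(2*S))
b(O(2, -2))**4 = ((27 + 2*(-2))/(2*((2*(-2)))))**4 = ((1/2)*(27 - 4)/(-4))**4 = ((1/2)*(-1/4)*23)**4 = (-23/8)**4 = 279841/4096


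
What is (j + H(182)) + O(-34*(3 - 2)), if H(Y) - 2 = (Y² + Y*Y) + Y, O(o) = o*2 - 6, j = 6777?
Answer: 73135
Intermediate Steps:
O(o) = -6 + 2*o (O(o) = 2*o - 6 = -6 + 2*o)
H(Y) = 2 + Y + 2*Y² (H(Y) = 2 + ((Y² + Y*Y) + Y) = 2 + ((Y² + Y²) + Y) = 2 + (2*Y² + Y) = 2 + (Y + 2*Y²) = 2 + Y + 2*Y²)
(j + H(182)) + O(-34*(3 - 2)) = (6777 + (2 + 182 + 2*182²)) + (-6 + 2*(-34*(3 - 2))) = (6777 + (2 + 182 + 2*33124)) + (-6 + 2*(-34*1)) = (6777 + (2 + 182 + 66248)) + (-6 + 2*(-34)) = (6777 + 66432) + (-6 - 68) = 73209 - 74 = 73135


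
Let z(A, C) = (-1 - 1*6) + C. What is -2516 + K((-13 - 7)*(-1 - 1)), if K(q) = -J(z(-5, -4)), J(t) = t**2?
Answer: -2637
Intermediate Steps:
z(A, C) = -7 + C (z(A, C) = (-1 - 6) + C = -7 + C)
K(q) = -121 (K(q) = -(-7 - 4)**2 = -1*(-11)**2 = -1*121 = -121)
-2516 + K((-13 - 7)*(-1 - 1)) = -2516 - 121 = -2637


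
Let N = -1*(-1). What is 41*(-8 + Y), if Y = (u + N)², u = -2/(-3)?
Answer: -1927/9 ≈ -214.11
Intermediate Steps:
N = 1
u = ⅔ (u = -2*(-⅓) = ⅔ ≈ 0.66667)
Y = 25/9 (Y = (⅔ + 1)² = (5/3)² = 25/9 ≈ 2.7778)
41*(-8 + Y) = 41*(-8 + 25/9) = 41*(-47/9) = -1927/9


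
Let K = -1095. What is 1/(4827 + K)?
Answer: 1/3732 ≈ 0.00026795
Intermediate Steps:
1/(4827 + K) = 1/(4827 - 1095) = 1/3732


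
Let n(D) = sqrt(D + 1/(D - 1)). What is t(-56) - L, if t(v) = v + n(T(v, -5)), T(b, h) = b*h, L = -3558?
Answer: 3502 + sqrt(2421751)/93 ≈ 3518.7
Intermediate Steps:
n(D) = sqrt(D + 1/(-1 + D))
t(v) = v + sqrt((1 - 5*v*(-1 - 5*v))/(-1 - 5*v)) (t(v) = v + sqrt((1 + (v*(-5))*(-1 + v*(-5)))/(-1 + v*(-5))) = v + sqrt((1 + (-5*v)*(-1 - 5*v))/(-1 - 5*v)) = v + sqrt((1 - 5*v*(-1 - 5*v))/(-1 - 5*v)))
t(-56) - L = (-56 + sqrt((-1 - 25*(-56)**2 - 5*(-56))/(1 + 5*(-56)))) - 1*(-3558) = (-56 + sqrt((-1 - 25*3136 + 280)/(1 - 280))) + 3558 = (-56 + sqrt((-1 - 78400 + 280)/(-279))) + 3558 = (-56 + sqrt(-1/279*(-78121))) + 3558 = (-56 + sqrt(78121/279)) + 3558 = (-56 + sqrt(2421751)/93) + 3558 = 3502 + sqrt(2421751)/93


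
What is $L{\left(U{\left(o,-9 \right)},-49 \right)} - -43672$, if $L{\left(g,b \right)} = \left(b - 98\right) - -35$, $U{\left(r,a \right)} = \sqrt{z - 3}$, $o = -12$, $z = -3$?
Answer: $43560$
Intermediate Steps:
$U{\left(r,a \right)} = i \sqrt{6}$ ($U{\left(r,a \right)} = \sqrt{-3 - 3} = \sqrt{-6} = i \sqrt{6}$)
$L{\left(g,b \right)} = -63 + b$ ($L{\left(g,b \right)} = \left(-98 + b\right) + 35 = -63 + b$)
$L{\left(U{\left(o,-9 \right)},-49 \right)} - -43672 = \left(-63 - 49\right) - -43672 = -112 + 43672 = 43560$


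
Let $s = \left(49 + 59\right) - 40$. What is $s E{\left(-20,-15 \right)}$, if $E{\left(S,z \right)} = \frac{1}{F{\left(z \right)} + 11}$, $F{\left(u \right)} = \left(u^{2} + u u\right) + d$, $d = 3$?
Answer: $\frac{17}{116} \approx 0.14655$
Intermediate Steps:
$s = 68$ ($s = 108 - 40 = 68$)
$F{\left(u \right)} = 3 + 2 u^{2}$ ($F{\left(u \right)} = \left(u^{2} + u u\right) + 3 = \left(u^{2} + u^{2}\right) + 3 = 2 u^{2} + 3 = 3 + 2 u^{2}$)
$E{\left(S,z \right)} = \frac{1}{14 + 2 z^{2}}$ ($E{\left(S,z \right)} = \frac{1}{\left(3 + 2 z^{2}\right) + 11} = \frac{1}{14 + 2 z^{2}}$)
$s E{\left(-20,-15 \right)} = 68 \frac{1}{2 \left(7 + \left(-15\right)^{2}\right)} = 68 \frac{1}{2 \left(7 + 225\right)} = 68 \frac{1}{2 \cdot 232} = 68 \cdot \frac{1}{2} \cdot \frac{1}{232} = 68 \cdot \frac{1}{464} = \frac{17}{116}$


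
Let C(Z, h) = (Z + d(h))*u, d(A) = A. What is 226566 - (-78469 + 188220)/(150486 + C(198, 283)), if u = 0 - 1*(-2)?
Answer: 34312857817/151448 ≈ 2.2657e+5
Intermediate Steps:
u = 2 (u = 0 + 2 = 2)
C(Z, h) = 2*Z + 2*h (C(Z, h) = (Z + h)*2 = 2*Z + 2*h)
226566 - (-78469 + 188220)/(150486 + C(198, 283)) = 226566 - (-78469 + 188220)/(150486 + (2*198 + 2*283)) = 226566 - 109751/(150486 + (396 + 566)) = 226566 - 109751/(150486 + 962) = 226566 - 109751/151448 = 34312857817/151448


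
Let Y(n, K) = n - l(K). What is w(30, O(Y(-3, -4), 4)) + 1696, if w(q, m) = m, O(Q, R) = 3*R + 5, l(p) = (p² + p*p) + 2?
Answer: 1713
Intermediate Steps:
l(p) = 2 + 2*p² (l(p) = (p² + p²) + 2 = 2*p² + 2 = 2 + 2*p²)
Y(n, K) = -2 + n - 2*K² (Y(n, K) = n - (2 + 2*K²) = n + (-2 - 2*K²) = -2 + n - 2*K²)
O(Q, R) = 5 + 3*R
w(30, O(Y(-3, -4), 4)) + 1696 = (5 + 3*4) + 1696 = (5 + 12) + 1696 = 17 + 1696 = 1713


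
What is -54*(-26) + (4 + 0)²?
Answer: 1420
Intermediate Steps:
-54*(-26) + (4 + 0)² = 1404 + 4² = 1404 + 16 = 1420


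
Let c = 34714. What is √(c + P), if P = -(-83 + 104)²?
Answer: √34273 ≈ 185.13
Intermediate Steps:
P = -441 (P = -1*21² = -1*441 = -441)
√(c + P) = √(34714 - 441) = √34273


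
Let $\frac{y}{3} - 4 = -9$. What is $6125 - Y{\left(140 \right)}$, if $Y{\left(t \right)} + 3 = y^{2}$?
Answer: $5903$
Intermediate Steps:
$y = -15$ ($y = 12 + 3 \left(-9\right) = 12 - 27 = -15$)
$Y{\left(t \right)} = 222$ ($Y{\left(t \right)} = -3 + \left(-15\right)^{2} = -3 + 225 = 222$)
$6125 - Y{\left(140 \right)} = 6125 - 222 = 5903$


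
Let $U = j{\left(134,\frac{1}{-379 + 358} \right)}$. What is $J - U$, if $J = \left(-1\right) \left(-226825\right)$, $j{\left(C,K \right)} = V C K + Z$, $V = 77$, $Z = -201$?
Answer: $\frac{682552}{3} \approx 2.2752 \cdot 10^{5}$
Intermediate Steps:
$j{\left(C,K \right)} = -201 + 77 C K$ ($j{\left(C,K \right)} = 77 C K - 201 = -201 + 77 C K$)
$U = - \frac{2077}{3}$ ($U = -201 + 77 \cdot 134 \frac{1}{-379 + 358} = -201 + 77 \cdot 134 \frac{1}{-21} = -201 + 77 \cdot 134 \left(- \frac{1}{21}\right) = -201 - \frac{1474}{3} = - \frac{2077}{3} \approx -692.33$)
$J = 226825$
$J - U = 226825 - - \frac{2077}{3} = 226825 + \frac{2077}{3} = \frac{682552}{3}$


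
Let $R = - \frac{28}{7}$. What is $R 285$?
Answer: $-1140$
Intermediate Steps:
$R = -4$ ($R = \left(-28\right) \frac{1}{7} = -4$)
$R 285 = \left(-4\right) 285 = -1140$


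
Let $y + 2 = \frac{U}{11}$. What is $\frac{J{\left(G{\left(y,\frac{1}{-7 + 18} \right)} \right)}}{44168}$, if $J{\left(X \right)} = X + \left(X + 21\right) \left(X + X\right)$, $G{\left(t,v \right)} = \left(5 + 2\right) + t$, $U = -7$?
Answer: $\frac{3414}{668041} \approx 0.0051105$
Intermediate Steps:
$y = - \frac{29}{11}$ ($y = -2 - \frac{7}{11} = - \frac{29}{11} \approx -2.6364$)
$G{\left(t,v \right)} = 7 + t$
$J{\left(X \right)} = X + 2 X \left(21 + X\right)$ ($J{\left(X \right)} = X + \left(21 + X\right) 2 X = X + 2 X \left(21 + X\right)$)
$\frac{J{\left(G{\left(y,\frac{1}{-7 + 18} \right)} \right)}}{44168} = \frac{\left(7 - \frac{29}{11}\right) \left(43 + 2 \left(7 - \frac{29}{11}\right)\right)}{44168} = \frac{48 \left(43 + 2 \cdot \frac{48}{11}\right)}{11} \cdot \frac{1}{44168} = \frac{48 \left(43 + \frac{96}{11}\right)}{11} \cdot \frac{1}{44168} = \frac{48}{11} \cdot \frac{569}{11} \cdot \frac{1}{44168} = \frac{27312}{121} \cdot \frac{1}{44168} = \frac{3414}{668041}$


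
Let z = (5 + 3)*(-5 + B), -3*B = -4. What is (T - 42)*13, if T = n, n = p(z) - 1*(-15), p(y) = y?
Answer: -2197/3 ≈ -732.33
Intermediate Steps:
B = 4/3 (B = -⅓*(-4) = 4/3 ≈ 1.3333)
z = -88/3 (z = (5 + 3)*(-5 + 4/3) = 8*(-11/3) = -88/3 ≈ -29.333)
n = -43/3 (n = -88/3 - 1*(-15) = -88/3 + 15 = -43/3 ≈ -14.333)
T = -43/3 ≈ -14.333
(T - 42)*13 = (-43/3 - 42)*13 = -169/3*13 = -2197/3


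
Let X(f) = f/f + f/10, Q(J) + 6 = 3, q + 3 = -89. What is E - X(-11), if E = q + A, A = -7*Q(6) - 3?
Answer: -739/10 ≈ -73.900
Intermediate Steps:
q = -92 (q = -3 - 89 = -92)
Q(J) = -3 (Q(J) = -6 + 3 = -3)
A = 18 (A = -7*(-3) - 3 = 21 - 3 = 18)
X(f) = 1 + f/10 (X(f) = 1 + f*(1/10) = 1 + f/10)
E = -74 (E = -92 + 18 = -74)
E - X(-11) = -74 - (1 + (1/10)*(-11)) = -74 - (1 - 11/10) = -74 - 1*(-1/10) = -74 + 1/10 = -739/10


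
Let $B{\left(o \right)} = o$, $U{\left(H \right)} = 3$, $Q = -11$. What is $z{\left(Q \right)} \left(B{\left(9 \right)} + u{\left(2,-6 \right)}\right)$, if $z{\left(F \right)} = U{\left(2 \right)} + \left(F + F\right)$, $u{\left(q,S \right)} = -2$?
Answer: $-133$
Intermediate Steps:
$z{\left(F \right)} = 3 + 2 F$ ($z{\left(F \right)} = 3 + \left(F + F\right) = 3 + 2 F$)
$z{\left(Q \right)} \left(B{\left(9 \right)} + u{\left(2,-6 \right)}\right) = \left(3 + 2 \left(-11\right)\right) \left(9 - 2\right) = \left(3 - 22\right) 7 = \left(-19\right) 7 = -133$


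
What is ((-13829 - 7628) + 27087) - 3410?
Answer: 2220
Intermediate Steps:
((-13829 - 7628) + 27087) - 3410 = (-21457 + 27087) - 3410 = 5630 - 3410 = 2220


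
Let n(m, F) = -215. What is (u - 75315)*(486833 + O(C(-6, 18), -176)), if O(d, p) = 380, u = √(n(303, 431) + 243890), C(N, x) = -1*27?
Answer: -36694447095 + 138855705*√3 ≈ -3.6454e+10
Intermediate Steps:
C(N, x) = -27
u = 285*√3 (u = √(-215 + 243890) = √243675 = 285*√3 ≈ 493.63)
(u - 75315)*(486833 + O(C(-6, 18), -176)) = (285*√3 - 75315)*(486833 + 380) = (-75315 + 285*√3)*487213 = -36694447095 + 138855705*√3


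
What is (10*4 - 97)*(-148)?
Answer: 8436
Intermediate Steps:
(10*4 - 97)*(-148) = (40 - 97)*(-148) = -57*(-148) = 8436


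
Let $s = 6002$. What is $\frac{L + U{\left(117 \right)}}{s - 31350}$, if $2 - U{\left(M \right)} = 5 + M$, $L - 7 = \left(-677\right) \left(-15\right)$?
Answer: $- \frac{5021}{12674} \approx -0.39617$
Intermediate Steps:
$L = 10162$ ($L = 7 - -10155 = 7 + 10155 = 10162$)
$U{\left(M \right)} = -3 - M$ ($U{\left(M \right)} = 2 - \left(5 + M\right) = -3 - M$)
$\frac{L + U{\left(117 \right)}}{s - 31350} = \frac{10162 - 120}{6002 - 31350} = \frac{10162 - 120}{-25348} = \left(10162 - 120\right) \left(- \frac{1}{25348}\right) = 10042 \left(- \frac{1}{25348}\right) = - \frac{5021}{12674}$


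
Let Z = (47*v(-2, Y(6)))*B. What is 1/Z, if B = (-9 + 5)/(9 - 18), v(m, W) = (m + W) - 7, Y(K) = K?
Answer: -3/188 ≈ -0.015957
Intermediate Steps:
v(m, W) = -7 + W + m (v(m, W) = (W + m) - 7 = -7 + W + m)
B = 4/9 (B = -4/(-9) = -4*(-⅑) = 4/9 ≈ 0.44444)
Z = -188/3 (Z = (47*(-7 + 6 - 2))*(4/9) = (47*(-3))*(4/9) = -141*4/9 = -188/3 ≈ -62.667)
1/Z = 1/(-188/3) = -3/188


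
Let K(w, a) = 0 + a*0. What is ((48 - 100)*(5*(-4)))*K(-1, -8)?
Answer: 0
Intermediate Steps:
K(w, a) = 0 (K(w, a) = 0 + 0 = 0)
((48 - 100)*(5*(-4)))*K(-1, -8) = ((48 - 100)*(5*(-4)))*0 = -52*(-20)*0 = 1040*0 = 0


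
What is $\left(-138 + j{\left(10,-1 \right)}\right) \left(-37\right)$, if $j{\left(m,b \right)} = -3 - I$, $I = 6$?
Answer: $5439$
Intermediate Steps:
$j{\left(m,b \right)} = -9$ ($j{\left(m,b \right)} = -3 - 6 = -9$)
$\left(-138 + j{\left(10,-1 \right)}\right) \left(-37\right) = \left(-138 - 9\right) \left(-37\right) = \left(-147\right) \left(-37\right) = 5439$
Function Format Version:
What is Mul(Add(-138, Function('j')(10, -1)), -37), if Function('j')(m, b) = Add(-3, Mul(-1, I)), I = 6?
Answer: 5439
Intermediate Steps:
Function('j')(m, b) = -9 (Function('j')(m, b) = Add(-3, Mul(-1, 6)) = Add(-3, -6) = -9)
Mul(Add(-138, Function('j')(10, -1)), -37) = Mul(Add(-138, -9), -37) = Mul(-147, -37) = 5439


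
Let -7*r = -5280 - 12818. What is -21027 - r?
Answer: -165287/7 ≈ -23612.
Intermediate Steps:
r = 18098/7 (r = -(-5280 - 12818)/7 = -⅐*(-18098) = 18098/7 ≈ 2585.4)
-21027 - r = -21027 - 1*18098/7 = -21027 - 18098/7 = -165287/7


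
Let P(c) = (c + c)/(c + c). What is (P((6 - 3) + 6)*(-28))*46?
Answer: -1288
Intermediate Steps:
P(c) = 1 (P(c) = (2*c)/((2*c)) = (2*c)*(1/(2*c)) = 1)
(P((6 - 3) + 6)*(-28))*46 = (1*(-28))*46 = -28*46 = -1288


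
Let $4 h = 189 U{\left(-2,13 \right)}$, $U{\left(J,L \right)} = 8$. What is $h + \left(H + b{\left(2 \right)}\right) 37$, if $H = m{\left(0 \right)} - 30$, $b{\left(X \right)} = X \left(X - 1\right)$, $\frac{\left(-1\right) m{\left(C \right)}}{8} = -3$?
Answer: $230$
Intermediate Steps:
$m{\left(C \right)} = 24$ ($m{\left(C \right)} = \left(-8\right) \left(-3\right) = 24$)
$b{\left(X \right)} = X \left(-1 + X\right)$
$H = -6$ ($H = 24 - 30 = -6$)
$h = 378$ ($h = \frac{189 \cdot 8}{4} = \frac{1}{4} \cdot 1512 = 378$)
$h + \left(H + b{\left(2 \right)}\right) 37 = 378 + \left(-6 + 2 \left(-1 + 2\right)\right) 37 = 378 + \left(-6 + 2 \cdot 1\right) 37 = 378 + \left(-6 + 2\right) 37 = 378 - 148 = 230$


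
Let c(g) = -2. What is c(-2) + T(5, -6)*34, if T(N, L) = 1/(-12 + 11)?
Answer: -36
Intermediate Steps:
T(N, L) = -1 (T(N, L) = 1/(-1) = -1)
c(-2) + T(5, -6)*34 = -2 - 1*34 = -2 - 34 = -36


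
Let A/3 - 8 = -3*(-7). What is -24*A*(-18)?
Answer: 37584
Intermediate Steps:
A = 87 (A = 24 + 3*(-3*(-7)) = 24 + 3*21 = 24 + 63 = 87)
-24*A*(-18) = -24*87*(-18) = -2088*(-18) = 37584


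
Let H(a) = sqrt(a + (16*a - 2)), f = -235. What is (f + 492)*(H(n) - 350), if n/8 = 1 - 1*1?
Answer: -89950 + 257*I*sqrt(2) ≈ -89950.0 + 363.45*I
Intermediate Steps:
n = 0 (n = 8*(1 - 1*1) = 8*(1 - 1) = 8*0 = 0)
H(a) = sqrt(-2 + 17*a) (H(a) = sqrt(a + (-2 + 16*a)) = sqrt(-2 + 17*a))
(f + 492)*(H(n) - 350) = (-235 + 492)*(sqrt(-2 + 17*0) - 350) = 257*(sqrt(-2 + 0) - 350) = 257*(sqrt(-2) - 350) = 257*(I*sqrt(2) - 350) = 257*(-350 + I*sqrt(2)) = -89950 + 257*I*sqrt(2)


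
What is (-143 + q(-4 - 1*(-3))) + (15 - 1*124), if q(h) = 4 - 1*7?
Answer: -255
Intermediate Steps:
q(h) = -3 (q(h) = 4 - 7 = -3)
(-143 + q(-4 - 1*(-3))) + (15 - 1*124) = (-143 - 3) + (15 - 1*124) = -146 + (15 - 124) = -146 - 109 = -255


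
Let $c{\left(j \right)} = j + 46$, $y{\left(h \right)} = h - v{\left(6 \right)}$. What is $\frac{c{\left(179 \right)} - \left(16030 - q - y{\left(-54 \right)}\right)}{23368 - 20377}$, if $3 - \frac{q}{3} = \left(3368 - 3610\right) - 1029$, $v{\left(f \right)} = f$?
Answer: $- \frac{12043}{2991} \approx -4.0264$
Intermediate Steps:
$y{\left(h \right)} = -6 + h$ ($y{\left(h \right)} = h - 6 = -6 + h$)
$c{\left(j \right)} = 46 + j$
$q = 3822$ ($q = 9 - 3 \left(\left(3368 - 3610\right) - 1029\right) = 9 - 3 \left(-242 - 1029\right) = 9 - -3813 = 9 + 3813 = 3822$)
$\frac{c{\left(179 \right)} - \left(16030 - q - y{\left(-54 \right)}\right)}{23368 - 20377} = \frac{\left(46 + 179\right) + \left(\left(3822 - 60\right) - 16030\right)}{23368 - 20377} = \frac{225 + \left(\left(3822 - 60\right) - 16030\right)}{2991} = \left(225 + \left(3762 - 16030\right)\right) \frac{1}{2991} = \left(225 - 12268\right) \frac{1}{2991} = \left(-12043\right) \frac{1}{2991} = - \frac{12043}{2991}$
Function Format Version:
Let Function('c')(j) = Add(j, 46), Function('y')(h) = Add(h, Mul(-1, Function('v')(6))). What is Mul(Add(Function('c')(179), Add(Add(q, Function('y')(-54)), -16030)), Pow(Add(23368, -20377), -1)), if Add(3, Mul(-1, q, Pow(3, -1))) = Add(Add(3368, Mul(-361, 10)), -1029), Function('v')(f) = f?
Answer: Rational(-12043, 2991) ≈ -4.0264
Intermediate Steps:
Function('y')(h) = Add(-6, h) (Function('y')(h) = Add(h, Mul(-1, 6)) = Add(h, -6) = Add(-6, h))
Function('c')(j) = Add(46, j)
q = 3822 (q = Add(9, Mul(-3, Add(Add(3368, Mul(-361, 10)), -1029))) = Add(9, Mul(-3, Add(Add(3368, -3610), -1029))) = Add(9, Mul(-3, Add(-242, -1029))) = Add(9, Mul(-3, -1271)) = Add(9, 3813) = 3822)
Mul(Add(Function('c')(179), Add(Add(q, Function('y')(-54)), -16030)), Pow(Add(23368, -20377), -1)) = Mul(Add(Add(46, 179), Add(Add(3822, Add(-6, -54)), -16030)), Pow(Add(23368, -20377), -1)) = Mul(Add(225, Add(Add(3822, -60), -16030)), Pow(2991, -1)) = Mul(Add(225, Add(3762, -16030)), Rational(1, 2991)) = Mul(Add(225, -12268), Rational(1, 2991)) = Mul(-12043, Rational(1, 2991)) = Rational(-12043, 2991)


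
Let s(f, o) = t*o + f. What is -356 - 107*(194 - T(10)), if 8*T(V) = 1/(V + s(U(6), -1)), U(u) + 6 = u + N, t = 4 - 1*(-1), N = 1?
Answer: -1013365/48 ≈ -21112.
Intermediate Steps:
t = 5 (t = 4 + 1 = 5)
U(u) = -5 + u (U(u) = -6 + (u + 1) = -6 + (1 + u) = -5 + u)
s(f, o) = f + 5*o (s(f, o) = 5*o + f = f + 5*o)
T(V) = 1/(8*(-4 + V)) (T(V) = 1/(8*(V + ((-5 + 6) + 5*(-1)))) = 1/(8*(V + (1 - 5))) = 1/(8*(V - 4)) = 1/(8*(-4 + V)))
-356 - 107*(194 - T(10)) = -356 - 107*(194 - 1/(8*(-4 + 10))) = -356 - 107*(194 - 1/(8*6)) = -356 - 107*(194 - 1*1/48) = -356 - 107*(194 - 1/48) = -356 - 107*9311/48 = -356 - 996277/48 = -1013365/48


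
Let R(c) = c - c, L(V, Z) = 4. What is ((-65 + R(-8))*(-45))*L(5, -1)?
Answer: 11700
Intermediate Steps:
R(c) = 0
((-65 + R(-8))*(-45))*L(5, -1) = ((-65 + 0)*(-45))*4 = -65*(-45)*4 = 2925*4 = 11700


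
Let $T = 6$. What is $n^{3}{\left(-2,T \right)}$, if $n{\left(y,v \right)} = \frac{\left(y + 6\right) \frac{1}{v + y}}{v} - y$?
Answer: $\frac{2197}{216} \approx 10.171$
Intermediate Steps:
$n{\left(y,v \right)} = - y + \frac{6 + y}{v \left(v + y\right)}$ ($n{\left(y,v \right)} = \frac{\left(6 + y\right) \frac{1}{v + y}}{v} - y = \frac{\frac{1}{v + y} \left(6 + y\right)}{v} - y = \frac{6 + y}{v \left(v + y\right)} - y = - y + \frac{6 + y}{v \left(v + y\right)}$)
$n^{3}{\left(-2,T \right)} = \left(\frac{6 - 2 - 6 \left(-2\right)^{2} - - 2 \cdot 6^{2}}{6 \left(6 - 2\right)}\right)^{3} = \left(\frac{6 - 2 - 6 \cdot 4 - \left(-2\right) 36}{6 \cdot 4}\right)^{3} = \left(\frac{1}{6} \cdot \frac{1}{4} \left(6 - 2 - 24 + 72\right)\right)^{3} = \left(\frac{1}{6} \cdot \frac{1}{4} \cdot 52\right)^{3} = \left(\frac{13}{6}\right)^{3} = \frac{2197}{216}$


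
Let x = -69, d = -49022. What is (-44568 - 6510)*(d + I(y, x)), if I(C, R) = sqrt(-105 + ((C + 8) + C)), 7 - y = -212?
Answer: 2503945716 - 51078*sqrt(341) ≈ 2.5030e+9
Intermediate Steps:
y = 219 (y = 7 - 1*(-212) = 7 + 212 = 219)
I(C, R) = sqrt(-97 + 2*C) (I(C, R) = sqrt(-105 + ((8 + C) + C)) = sqrt(-105 + (8 + 2*C)) = sqrt(-97 + 2*C))
(-44568 - 6510)*(d + I(y, x)) = (-44568 - 6510)*(-49022 + sqrt(-97 + 2*219)) = -51078*(-49022 + sqrt(-97 + 438)) = -51078*(-49022 + sqrt(341)) = 2503945716 - 51078*sqrt(341)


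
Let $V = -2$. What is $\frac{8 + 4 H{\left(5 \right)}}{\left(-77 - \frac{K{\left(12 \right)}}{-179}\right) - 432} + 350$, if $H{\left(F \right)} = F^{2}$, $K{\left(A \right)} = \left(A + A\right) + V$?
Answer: $\frac{3540202}{10121} \approx 349.79$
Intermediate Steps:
$K{\left(A \right)} = -2 + 2 A$ ($K{\left(A \right)} = \left(A + A\right) - 2 = 2 A - 2 = -2 + 2 A$)
$\frac{8 + 4 H{\left(5 \right)}}{\left(-77 - \frac{K{\left(12 \right)}}{-179}\right) - 432} + 350 = \frac{8 + 4 \cdot 5^{2}}{\left(-77 - \frac{-2 + 2 \cdot 12}{-179}\right) - 432} + 350 = \frac{8 + 4 \cdot 25}{\left(-77 - \left(-2 + 24\right) \left(- \frac{1}{179}\right)\right) - 432} + 350 = \frac{8 + 100}{\left(-77 - 22 \left(- \frac{1}{179}\right)\right) - 432} + 350 = \frac{108}{\left(-77 - - \frac{22}{179}\right) - 432} + 350 = \frac{108}{\left(-77 + \frac{22}{179}\right) - 432} + 350 = \frac{108}{- \frac{13761}{179} - 432} + 350 = \frac{108}{- \frac{91089}{179}} + 350 = 108 \left(- \frac{179}{91089}\right) + 350 = - \frac{2148}{10121} + 350 = \frac{3540202}{10121}$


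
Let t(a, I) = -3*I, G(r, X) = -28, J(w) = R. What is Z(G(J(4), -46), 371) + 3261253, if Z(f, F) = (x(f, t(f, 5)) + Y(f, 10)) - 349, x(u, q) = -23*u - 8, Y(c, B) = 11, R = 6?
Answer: 3261551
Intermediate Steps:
J(w) = 6
x(u, q) = -8 - 23*u
Z(f, F) = -346 - 23*f (Z(f, F) = ((-8 - 23*f) + 11) - 349 = (3 - 23*f) - 349 = -346 - 23*f)
Z(G(J(4), -46), 371) + 3261253 = (-346 - 23*(-28)) + 3261253 = (-346 + 644) + 3261253 = 298 + 3261253 = 3261551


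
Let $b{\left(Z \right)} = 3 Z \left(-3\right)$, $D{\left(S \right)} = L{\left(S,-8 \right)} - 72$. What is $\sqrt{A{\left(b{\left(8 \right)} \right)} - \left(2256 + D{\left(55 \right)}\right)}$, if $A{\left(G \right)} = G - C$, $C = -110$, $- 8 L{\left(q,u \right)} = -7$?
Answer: $\frac{5 i \sqrt{1374}}{4} \approx 46.334 i$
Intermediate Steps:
$L{\left(q,u \right)} = \frac{7}{8}$ ($L{\left(q,u \right)} = \left(- \frac{1}{8}\right) \left(-7\right) = \frac{7}{8}$)
$D{\left(S \right)} = - \frac{569}{8}$ ($D{\left(S \right)} = \frac{7}{8} - 72 = - \frac{569}{8}$)
$b{\left(Z \right)} = - 9 Z$
$A{\left(G \right)} = 110 + G$ ($A{\left(G \right)} = G - -110 = G + 110 = 110 + G$)
$\sqrt{A{\left(b{\left(8 \right)} \right)} - \left(2256 + D{\left(55 \right)}\right)} = \sqrt{\left(110 - 72\right) - \frac{17479}{8}} = \sqrt{\left(110 - 72\right) + \left(\left(-6671 + 4415\right) + \frac{569}{8}\right)} = \sqrt{38 + \left(-2256 + \frac{569}{8}\right)} = \sqrt{38 - \frac{17479}{8}} = \sqrt{- \frac{17175}{8}} = \frac{5 i \sqrt{1374}}{4}$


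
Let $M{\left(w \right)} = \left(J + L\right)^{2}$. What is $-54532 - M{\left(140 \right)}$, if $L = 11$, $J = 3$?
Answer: $-54728$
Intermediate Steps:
$M{\left(w \right)} = 196$ ($M{\left(w \right)} = \left(3 + 11\right)^{2} = 14^{2} = 196$)
$-54532 - M{\left(140 \right)} = -54532 - 196 = -54728$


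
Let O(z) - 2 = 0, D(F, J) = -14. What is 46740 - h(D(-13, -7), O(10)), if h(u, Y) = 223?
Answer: 46517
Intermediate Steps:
O(z) = 2 (O(z) = 2 + 0 = 2)
46740 - h(D(-13, -7), O(10)) = 46740 - 1*223 = 46740 - 223 = 46517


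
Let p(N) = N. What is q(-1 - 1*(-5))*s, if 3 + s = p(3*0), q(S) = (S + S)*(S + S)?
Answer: -192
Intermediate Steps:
q(S) = 4*S² (q(S) = (2*S)*(2*S) = 4*S²)
s = -3 (s = -3 + 3*0 = -3 + 0 = -3)
q(-1 - 1*(-5))*s = (4*(-1 - 1*(-5))²)*(-3) = (4*(-1 + 5)²)*(-3) = (4*4²)*(-3) = (4*16)*(-3) = 64*(-3) = -192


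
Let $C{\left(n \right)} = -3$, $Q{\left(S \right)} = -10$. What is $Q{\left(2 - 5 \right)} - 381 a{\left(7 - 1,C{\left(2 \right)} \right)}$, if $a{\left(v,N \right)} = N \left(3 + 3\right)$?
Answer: $6848$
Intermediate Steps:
$a{\left(v,N \right)} = 6 N$ ($a{\left(v,N \right)} = N 6 = 6 N$)
$Q{\left(2 - 5 \right)} - 381 a{\left(7 - 1,C{\left(2 \right)} \right)} = -10 - 381 \cdot 6 \left(-3\right) = -10 - -6858 = -10 + 6858 = 6848$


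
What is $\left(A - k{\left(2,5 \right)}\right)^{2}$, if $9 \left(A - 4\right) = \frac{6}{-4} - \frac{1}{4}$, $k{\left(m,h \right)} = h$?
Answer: $\frac{1849}{1296} \approx 1.4267$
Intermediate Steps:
$A = \frac{137}{36}$ ($A = 4 + \frac{\frac{6}{-4} - \frac{1}{4}}{9} = 4 + \frac{6 \left(- \frac{1}{4}\right) - \frac{1}{4}}{9} = 4 + \frac{- \frac{3}{2} - \frac{1}{4}}{9} = 4 + \frac{1}{9} \left(- \frac{7}{4}\right) = 4 - \frac{7}{36} = \frac{137}{36} \approx 3.8056$)
$\left(A - k{\left(2,5 \right)}\right)^{2} = \left(\frac{137}{36} - 5\right)^{2} = \left(- \frac{43}{36}\right)^{2} = \frac{1849}{1296}$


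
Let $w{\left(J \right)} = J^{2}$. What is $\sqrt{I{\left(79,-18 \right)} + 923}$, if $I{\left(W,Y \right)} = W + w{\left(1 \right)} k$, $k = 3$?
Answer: $\sqrt{1005} \approx 31.702$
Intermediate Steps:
$I{\left(W,Y \right)} = 3 + W$ ($I{\left(W,Y \right)} = W + 1^{2} \cdot 3 = W + 1 \cdot 3 = W + 3 = 3 + W$)
$\sqrt{I{\left(79,-18 \right)} + 923} = \sqrt{\left(3 + 79\right) + 923} = \sqrt{82 + 923} = \sqrt{1005}$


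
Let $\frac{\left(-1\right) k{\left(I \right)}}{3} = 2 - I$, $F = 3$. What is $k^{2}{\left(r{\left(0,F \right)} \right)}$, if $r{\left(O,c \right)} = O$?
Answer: $36$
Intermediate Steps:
$k{\left(I \right)} = -6 + 3 I$ ($k{\left(I \right)} = - 3 \left(2 - I\right) = -6 + 3 I$)
$k^{2}{\left(r{\left(0,F \right)} \right)} = \left(-6 + 3 \cdot 0\right)^{2} = \left(-6 + 0\right)^{2} = \left(-6\right)^{2} = 36$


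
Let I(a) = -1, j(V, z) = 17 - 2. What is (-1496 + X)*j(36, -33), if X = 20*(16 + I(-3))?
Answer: -17940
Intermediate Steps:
j(V, z) = 15
X = 300 (X = 20*(16 - 1) = 20*15 = 300)
(-1496 + X)*j(36, -33) = (-1496 + 300)*15 = -1196*15 = -17940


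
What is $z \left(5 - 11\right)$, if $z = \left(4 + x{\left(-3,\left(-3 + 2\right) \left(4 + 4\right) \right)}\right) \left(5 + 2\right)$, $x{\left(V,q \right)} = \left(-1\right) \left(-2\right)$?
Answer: $-252$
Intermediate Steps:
$x{\left(V,q \right)} = 2$
$z = 42$ ($z = \left(4 + 2\right) \left(5 + 2\right) = 6 \cdot 7 = 42$)
$z \left(5 - 11\right) = 42 \left(5 - 11\right) = 42 \left(-6\right) = -252$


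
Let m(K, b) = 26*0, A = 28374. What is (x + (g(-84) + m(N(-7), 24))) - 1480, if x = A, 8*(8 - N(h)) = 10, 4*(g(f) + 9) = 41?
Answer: 107581/4 ≈ 26895.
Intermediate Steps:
g(f) = 5/4 (g(f) = -9 + (¼)*41 = -9 + 41/4 = 5/4)
N(h) = 27/4 (N(h) = 8 - ⅛*10 = 8 - 5/4 = 27/4)
m(K, b) = 0
x = 28374
(x + (g(-84) + m(N(-7), 24))) - 1480 = (28374 + (5/4 + 0)) - 1480 = (28374 + 5/4) - 1480 = 113501/4 - 1480 = 107581/4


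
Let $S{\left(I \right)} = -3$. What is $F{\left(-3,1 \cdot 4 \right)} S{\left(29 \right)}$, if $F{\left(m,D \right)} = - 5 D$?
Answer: $60$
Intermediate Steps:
$F{\left(-3,1 \cdot 4 \right)} S{\left(29 \right)} = - 5 \cdot 1 \cdot 4 \left(-3\right) = \left(-5\right) 4 \left(-3\right) = \left(-20\right) \left(-3\right) = 60$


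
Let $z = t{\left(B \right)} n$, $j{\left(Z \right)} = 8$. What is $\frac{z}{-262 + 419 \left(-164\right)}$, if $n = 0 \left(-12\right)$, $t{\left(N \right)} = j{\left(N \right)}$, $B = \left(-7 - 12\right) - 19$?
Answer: $0$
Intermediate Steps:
$B = -38$ ($B = -19 - 19 = -38$)
$t{\left(N \right)} = 8$
$n = 0$
$z = 0$ ($z = 8 \cdot 0 = 0$)
$\frac{z}{-262 + 419 \left(-164\right)} = \frac{0}{-262 + 419 \left(-164\right)} = \frac{0}{-262 - 68716} = \frac{0}{-68978} = 0 \left(- \frac{1}{68978}\right) = 0$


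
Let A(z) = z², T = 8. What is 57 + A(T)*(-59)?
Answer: -3719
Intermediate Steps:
57 + A(T)*(-59) = 57 + 8²*(-59) = 57 + 64*(-59) = 57 - 3776 = -3719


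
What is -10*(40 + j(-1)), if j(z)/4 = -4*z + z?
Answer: -520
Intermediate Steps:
j(z) = -12*z (j(z) = 4*(-4*z + z) = 4*(-3*z) = -12*z)
-10*(40 + j(-1)) = -10*(40 - 12*(-1)) = -10*(40 + 12) = -10*52 = -520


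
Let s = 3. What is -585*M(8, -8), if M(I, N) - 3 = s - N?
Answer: -8190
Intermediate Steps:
M(I, N) = 6 - N (M(I, N) = 3 + (3 - N) = 6 - N)
-585*M(8, -8) = -585*(6 - 1*(-8)) = -585*(6 + 8) = -585*14 = -8190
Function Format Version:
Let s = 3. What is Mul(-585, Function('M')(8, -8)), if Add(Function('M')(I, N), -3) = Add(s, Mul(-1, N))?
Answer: -8190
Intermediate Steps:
Function('M')(I, N) = Add(6, Mul(-1, N)) (Function('M')(I, N) = Add(3, Add(3, Mul(-1, N))) = Add(6, Mul(-1, N)))
Mul(-585, Function('M')(8, -8)) = Mul(-585, Add(6, Mul(-1, -8))) = Mul(-585, Add(6, 8)) = Mul(-585, 14) = -8190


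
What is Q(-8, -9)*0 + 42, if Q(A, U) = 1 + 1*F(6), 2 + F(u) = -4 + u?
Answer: 42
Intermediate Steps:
F(u) = -6 + u (F(u) = -2 + (-4 + u) = -6 + u)
Q(A, U) = 1 (Q(A, U) = 1 + 1*(-6 + 6) = 1 + 1*0 = 1 + 0 = 1)
Q(-8, -9)*0 + 42 = 1*0 + 42 = 0 + 42 = 42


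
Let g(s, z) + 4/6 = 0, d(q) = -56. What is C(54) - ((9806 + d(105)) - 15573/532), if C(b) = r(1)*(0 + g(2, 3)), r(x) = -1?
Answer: -15513217/1596 ≈ -9720.1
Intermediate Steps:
g(s, z) = -⅔ (g(s, z) = -⅔ + 0 = -⅔)
C(b) = ⅔ (C(b) = -(0 - ⅔) = -1*(-⅔) = ⅔)
C(54) - ((9806 + d(105)) - 15573/532) = ⅔ - ((9806 - 56) - 15573/532) = ⅔ - (9750 - 15573*1/532) = ⅔ - (9750 - 15573/532) = ⅔ - 1*5171427/532 = ⅔ - 5171427/532 = -15513217/1596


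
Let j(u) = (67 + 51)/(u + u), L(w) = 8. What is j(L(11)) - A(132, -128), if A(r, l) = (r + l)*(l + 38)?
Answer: 2939/8 ≈ 367.38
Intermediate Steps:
j(u) = 59/u (j(u) = 118/((2*u)) = 118*(1/(2*u)) = 59/u)
A(r, l) = (38 + l)*(l + r) (A(r, l) = (l + r)*(38 + l) = (38 + l)*(l + r))
j(L(11)) - A(132, -128) = 59/8 - ((-128)² + 38*(-128) + 38*132 - 128*132) = 59*(⅛) - (16384 - 4864 + 5016 - 16896) = 59/8 - 1*(-360) = 59/8 + 360 = 2939/8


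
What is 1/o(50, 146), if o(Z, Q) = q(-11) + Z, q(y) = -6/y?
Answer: 11/556 ≈ 0.019784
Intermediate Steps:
o(Z, Q) = 6/11 + Z (o(Z, Q) = -6/(-11) + Z = -6*(-1/11) + Z = 6/11 + Z)
1/o(50, 146) = 1/(6/11 + 50) = 1/(556/11) = 11/556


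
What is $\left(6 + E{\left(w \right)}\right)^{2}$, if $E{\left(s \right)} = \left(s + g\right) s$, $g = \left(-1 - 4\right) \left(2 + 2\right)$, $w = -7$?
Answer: $38025$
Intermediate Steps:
$g = -20$ ($g = \left(-5\right) 4 = -20$)
$E{\left(s \right)} = s \left(-20 + s\right)$ ($E{\left(s \right)} = \left(s - 20\right) s = \left(-20 + s\right) s = s \left(-20 + s\right)$)
$\left(6 + E{\left(w \right)}\right)^{2} = \left(6 - 7 \left(-20 - 7\right)\right)^{2} = \left(6 - -189\right)^{2} = \left(6 + 189\right)^{2} = 195^{2} = 38025$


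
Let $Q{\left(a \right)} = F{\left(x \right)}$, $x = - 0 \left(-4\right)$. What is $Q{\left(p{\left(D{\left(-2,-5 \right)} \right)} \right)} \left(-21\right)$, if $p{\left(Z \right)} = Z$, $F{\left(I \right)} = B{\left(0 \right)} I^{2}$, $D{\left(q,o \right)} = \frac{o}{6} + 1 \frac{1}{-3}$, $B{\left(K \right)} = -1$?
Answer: $0$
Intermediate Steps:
$x = 0$ ($x = \left(-1\right) 0 = 0$)
$D{\left(q,o \right)} = - \frac{1}{3} + \frac{o}{6}$ ($D{\left(q,o \right)} = o \frac{1}{6} + 1 \left(- \frac{1}{3}\right) = \frac{o}{6} - \frac{1}{3} = - \frac{1}{3} + \frac{o}{6}$)
$F{\left(I \right)} = - I^{2}$
$Q{\left(a \right)} = 0$ ($Q{\left(a \right)} = - 0^{2} = \left(-1\right) 0 = 0$)
$Q{\left(p{\left(D{\left(-2,-5 \right)} \right)} \right)} \left(-21\right) = 0 \left(-21\right) = 0$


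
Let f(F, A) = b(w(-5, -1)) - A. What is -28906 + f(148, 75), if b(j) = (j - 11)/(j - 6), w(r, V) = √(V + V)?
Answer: -550605/19 + 5*I*√2/38 ≈ -28979.0 + 0.18608*I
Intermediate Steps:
w(r, V) = √2*√V (w(r, V) = √(2*V) = √2*√V)
b(j) = (-11 + j)/(-6 + j)
f(F, A) = -A + (-11 + I*√2)/(-6 + I*√2) (f(F, A) = (-11 + √2*√(-1))/(-6 + √2*√(-1)) - A = (-11 + √2*I)/(-6 + √2*I) - A = (-11 + I*√2)/(-6 + I*√2) - A = -A + (-11 + I*√2)/(-6 + I*√2))
-28906 + f(148, 75) = -28906 + (34/19 - 1*75 + 5*I*√2/38) = -28906 + (34/19 - 75 + 5*I*√2/38) = -28906 + (-1391/19 + 5*I*√2/38) = -550605/19 + 5*I*√2/38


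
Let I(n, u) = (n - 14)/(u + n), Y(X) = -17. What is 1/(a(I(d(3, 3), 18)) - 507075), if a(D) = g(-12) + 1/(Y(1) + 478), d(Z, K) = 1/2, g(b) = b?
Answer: -461/233767106 ≈ -1.9720e-6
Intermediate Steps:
d(Z, K) = 1/2
I(n, u) = (-14 + n)/(n + u)
a(D) = -5531/461 (a(D) = -12 + 1/(-17 + 478) = -12 + 1/461 = -5531/461)
1/(a(I(d(3, 3), 18)) - 507075) = 1/(-5531/461 - 507075) = 1/(-233767106/461) = -461/233767106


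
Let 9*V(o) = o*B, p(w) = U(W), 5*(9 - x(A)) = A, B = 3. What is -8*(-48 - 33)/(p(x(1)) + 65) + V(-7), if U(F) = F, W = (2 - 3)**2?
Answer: 247/33 ≈ 7.4848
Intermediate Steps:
W = 1 (W = (-1)**2 = 1)
x(A) = 9 - A/5
p(w) = 1
V(o) = o/3 (V(o) = (o*3)/9 = (3*o)/9 = o/3)
-8*(-48 - 33)/(p(x(1)) + 65) + V(-7) = -8*(-48 - 33)/(1 + 65) + (1/3)*(-7) = -(-648)/66 - 7/3 = -8*(-27/22) - 7/3 = 108/11 - 7/3 = 247/33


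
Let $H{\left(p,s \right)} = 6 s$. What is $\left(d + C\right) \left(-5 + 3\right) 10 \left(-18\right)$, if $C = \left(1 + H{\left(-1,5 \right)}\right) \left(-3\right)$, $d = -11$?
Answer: $-37440$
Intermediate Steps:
$C = -93$ ($C = \left(1 + 6 \cdot 5\right) \left(-3\right) = \left(1 + 30\right) \left(-3\right) = 31 \left(-3\right) = -93$)
$\left(d + C\right) \left(-5 + 3\right) 10 \left(-18\right) = \left(-11 - 93\right) \left(-5 + 3\right) 10 \left(-18\right) = \left(-104\right) \left(-2\right) 10 \left(-18\right) = 208 \cdot 10 \left(-18\right) = 2080 \left(-18\right) = -37440$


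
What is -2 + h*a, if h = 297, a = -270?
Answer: -80192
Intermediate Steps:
-2 + h*a = -2 + 297*(-270) = -2 - 80190 = -80192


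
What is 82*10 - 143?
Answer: 677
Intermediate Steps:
82*10 - 143 = 820 - 143 = 677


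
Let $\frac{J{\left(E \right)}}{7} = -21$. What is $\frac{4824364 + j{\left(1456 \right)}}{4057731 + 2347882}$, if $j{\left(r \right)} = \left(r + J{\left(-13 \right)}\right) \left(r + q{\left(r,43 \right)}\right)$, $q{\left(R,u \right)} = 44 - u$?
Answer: $\frac{6731577}{6405613} \approx 1.0509$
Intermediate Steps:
$J{\left(E \right)} = -147$ ($J{\left(E \right)} = 7 \left(-21\right) = -147$)
$j{\left(r \right)} = \left(1 + r\right) \left(-147 + r\right)$ ($j{\left(r \right)} = \left(r - 147\right) \left(r + \left(44 - 43\right)\right) = \left(-147 + r\right) \left(r + \left(44 - 43\right)\right) = \left(-147 + r\right) \left(r + 1\right) = \left(-147 + r\right) \left(1 + r\right) = \left(1 + r\right) \left(-147 + r\right)$)
$\frac{4824364 + j{\left(1456 \right)}}{4057731 + 2347882} = \frac{4824364 - \left(212723 - 2119936\right)}{4057731 + 2347882} = \frac{4824364 - -1907213}{6405613} = \left(4824364 + 1907213\right) \frac{1}{6405613} = 6731577 \cdot \frac{1}{6405613} = \frac{6731577}{6405613}$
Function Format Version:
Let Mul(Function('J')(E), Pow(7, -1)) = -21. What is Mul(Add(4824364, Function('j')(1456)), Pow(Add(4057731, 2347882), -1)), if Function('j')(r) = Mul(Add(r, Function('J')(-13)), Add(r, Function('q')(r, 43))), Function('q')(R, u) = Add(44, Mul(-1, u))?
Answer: Rational(6731577, 6405613) ≈ 1.0509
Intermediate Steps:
Function('J')(E) = -147 (Function('J')(E) = Mul(7, -21) = -147)
Function('j')(r) = Mul(Add(1, r), Add(-147, r)) (Function('j')(r) = Mul(Add(r, -147), Add(r, Add(44, Mul(-1, 43)))) = Mul(Add(-147, r), Add(r, Add(44, -43))) = Mul(Add(-147, r), Add(r, 1)) = Mul(Add(-147, r), Add(1, r)) = Mul(Add(1, r), Add(-147, r)))
Mul(Add(4824364, Function('j')(1456)), Pow(Add(4057731, 2347882), -1)) = Mul(Add(4824364, Add(-147, Pow(1456, 2), Mul(-146, 1456))), Pow(Add(4057731, 2347882), -1)) = Mul(Add(4824364, Add(-147, 2119936, -212576)), Pow(6405613, -1)) = Mul(Add(4824364, 1907213), Rational(1, 6405613)) = Mul(6731577, Rational(1, 6405613)) = Rational(6731577, 6405613)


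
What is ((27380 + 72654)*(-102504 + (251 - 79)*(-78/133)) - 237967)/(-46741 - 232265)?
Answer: 1365140428843/37107798 ≈ 36789.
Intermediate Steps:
((27380 + 72654)*(-102504 + (251 - 79)*(-78/133)) - 237967)/(-46741 - 232265) = (100034*(-102504 + 172*(-78*1/133)) - 237967)/(-279006) = (100034*(-102504 + 172*(-78/133)) - 237967)*(-1/279006) = (100034*(-102504 - 13416/133) - 237967)*(-1/279006) = (100034*(-13646448/133) - 237967)*(-1/279006) = (-1365108779232/133 - 237967)*(-1/279006) = -1365140428843/133*(-1/279006) = 1365140428843/37107798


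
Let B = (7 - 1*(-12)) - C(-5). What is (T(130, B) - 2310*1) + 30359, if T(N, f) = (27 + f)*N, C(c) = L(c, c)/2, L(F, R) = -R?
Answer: 33704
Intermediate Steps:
C(c) = -c/2
B = 33/2 (B = (7 - 1*(-12)) - (-1)*(-5)/2 = (7 + 12) - 1*5/2 = 19 - 5/2 = 33/2 ≈ 16.500)
T(N, f) = N*(27 + f)
(T(130, B) - 2310*1) + 30359 = (130*(27 + 33/2) - 2310*1) + 30359 = (130*(87/2) - 2310) + 30359 = (5655 - 2310) + 30359 = 3345 + 30359 = 33704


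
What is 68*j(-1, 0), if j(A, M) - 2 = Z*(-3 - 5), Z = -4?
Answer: 2312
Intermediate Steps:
j(A, M) = 34 (j(A, M) = 2 - 4*(-3 - 5) = 2 - 4*(-8) = 2 + 32 = 34)
68*j(-1, 0) = 68*34 = 2312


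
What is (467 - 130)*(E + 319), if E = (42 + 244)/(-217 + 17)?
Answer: 10702109/100 ≈ 1.0702e+5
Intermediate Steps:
E = -143/100 (E = 286/(-200) = 286*(-1/200) = -143/100 ≈ -1.4300)
(467 - 130)*(E + 319) = (467 - 130)*(-143/100 + 319) = 337*(31757/100) = 10702109/100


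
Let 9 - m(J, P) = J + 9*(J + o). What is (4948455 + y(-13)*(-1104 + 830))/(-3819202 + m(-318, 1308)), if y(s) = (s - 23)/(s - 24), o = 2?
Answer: -183082971/141193147 ≈ -1.2967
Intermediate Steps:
y(s) = (-23 + s)/(-24 + s)
m(J, P) = -9 - 10*J (m(J, P) = 9 - (J + 9*(J + 2)) = 9 - (J + 9*(2 + J)) = 9 - (J + (18 + 9*J)) = 9 - (18 + 10*J) = 9 + (-18 - 10*J) = -9 - 10*J)
(4948455 + y(-13)*(-1104 + 830))/(-3819202 + m(-318, 1308)) = (4948455 + ((-23 - 13)/(-24 - 13))*(-1104 + 830))/(-3819202 + (-9 - 10*(-318))) = (4948455 + (-36/(-37))*(-274))/(-3819202 + (-9 + 3180)) = (4948455 - 1/37*(-36)*(-274))/(-3819202 + 3171) = (4948455 + (36/37)*(-274))/(-3816031) = (4948455 - 9864/37)*(-1/3816031) = (183082971/37)*(-1/3816031) = -183082971/141193147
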